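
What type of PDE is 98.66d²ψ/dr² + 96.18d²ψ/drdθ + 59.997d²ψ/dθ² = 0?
With A = 98.66, B = 96.18, C = 59.997, the discriminant is -14426.62368. This is an elliptic PDE.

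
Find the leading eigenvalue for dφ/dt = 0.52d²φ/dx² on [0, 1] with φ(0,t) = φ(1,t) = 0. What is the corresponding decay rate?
Eigenvalues: λₙ = 0.52n²π².
First three modes:
  n=1: λ₁ = 0.52π² ≈ 5.132
  n=2: λ₂ = 2.08π² ≈ 20.529 (4× faster decay)
  n=3: λ₃ = 4.68π² ≈ 46.19 (9× faster decay)
As t → ∞, higher modes decay exponentially faster. The n=1 mode dominates: φ ~ c₁ sin(πx) e^{-λ₁t}.
Decay rate: λ₁ = 0.52π² ≈ 5.132.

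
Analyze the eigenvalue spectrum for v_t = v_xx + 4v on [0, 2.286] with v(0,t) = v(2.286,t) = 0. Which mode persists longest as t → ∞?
Eigenvalues: λₙ = n²π²/2.286² - 4.
First three modes:
  n=1: λ₁ = π²/2.286² - 4 ≈ -2.111
  n=2: λ₂ = 4π²/2.286² - 4 ≈ 3.555
  n=3: λ₃ = 9π²/2.286² - 4 ≈ 12.998
Since π²/2.286² ≈ 1.889 < 4, λ₁ < 0.
The n=1 mode grows fastest (−λₙ is largest for n=1) → dominates.
Asymptotic: v ~ c₁ sin(πx/2.286) e^{2.111t} (exponential growth at rate −λ₁ ≈ 2.111).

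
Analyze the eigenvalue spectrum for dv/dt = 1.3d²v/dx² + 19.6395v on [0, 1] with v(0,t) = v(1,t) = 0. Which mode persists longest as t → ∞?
Eigenvalues: λₙ = 1.3n²π²/1² - 19.6395.
First three modes:
  n=1: λ₁ = 1.3π² - 19.6395 ≈ -6.809
  n=2: λ₂ = 5.2π² - 19.6395 ≈ 31.682
  n=3: λ₃ = 11.7π² - 19.6395 ≈ 95.835
Since 1.3π² ≈ 12.83 < 19.6395, λ₁ < 0.
The n=1 mode grows fastest (−λₙ is largest for n=1) → dominates.
Asymptotic: v ~ c₁ sin(πx/1) e^{6.809t} (exponential growth at rate −λ₁ ≈ 6.809).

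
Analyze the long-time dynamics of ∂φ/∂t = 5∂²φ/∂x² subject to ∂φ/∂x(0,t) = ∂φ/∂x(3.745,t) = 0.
Long-time behavior: φ → constant (steady state). Heat is conserved (no flux at boundaries); solution approaches the spatial average.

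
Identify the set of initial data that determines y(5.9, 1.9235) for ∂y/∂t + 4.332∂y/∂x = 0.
A single point: x = -2.432602. The characteristic through (5.9, 1.9235) is x - 4.332t = const, so x = 5.9 - 4.332·1.9235 = -2.432602.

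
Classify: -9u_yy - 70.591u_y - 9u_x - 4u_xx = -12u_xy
Rewriting in standard form: -4u_xx + 12u_xy - 9u_yy - 9u_x - 70.591u_y = 0. Parabolic (discriminant = 0).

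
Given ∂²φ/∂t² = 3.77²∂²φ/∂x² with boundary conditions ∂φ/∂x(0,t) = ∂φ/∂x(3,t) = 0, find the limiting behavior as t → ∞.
φ oscillates about a mean that drifts linearly in t (generically unbounded; no decay). There is no damping, so the nonconstant modes persist as standing waves (energy conserved, no decay). But with Neumann conditions at both ends the constant mode has eigenvalue 0: the spatial mean M(t) of φ satisfies M'' = 0, so M(t) = M(0) + M'(0)·t. Unless the initial velocity has zero mean (∫φ_t(x,0)dx = 0), the solution grows linearly in t (unbounded, though not exponentially); if it does have zero mean, the solution stays bounded and simply oscillates.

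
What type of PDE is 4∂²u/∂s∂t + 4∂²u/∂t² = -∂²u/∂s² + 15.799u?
Rewriting in standard form: ∂²u/∂s² + 4∂²u/∂s∂t + 4∂²u/∂t² - 15.799u = 0. With A = 1, B = 4, C = 4, the discriminant is 0. This is a parabolic PDE.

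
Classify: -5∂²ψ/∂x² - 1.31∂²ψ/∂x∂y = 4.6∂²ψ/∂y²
Rewriting in standard form: -5∂²ψ/∂x² - 1.31∂²ψ/∂x∂y - 4.6∂²ψ/∂y² = 0. Elliptic (discriminant = -90.2839).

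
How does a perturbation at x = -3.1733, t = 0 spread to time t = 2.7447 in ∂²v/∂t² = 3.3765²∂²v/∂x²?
Domain of influence: [-12.44077955, 6.09417955]. Data at x = -3.1733 spreads outward at speed 3.3765.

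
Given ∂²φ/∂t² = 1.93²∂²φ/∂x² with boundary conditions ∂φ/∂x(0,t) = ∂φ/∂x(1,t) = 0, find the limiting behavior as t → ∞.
φ oscillates about a mean that drifts linearly in t (generically unbounded; no decay). There is no damping, so the nonconstant modes persist as standing waves (energy conserved, no decay). But with Neumann conditions at both ends the constant mode has eigenvalue 0: the spatial mean M(t) of φ satisfies M'' = 0, so M(t) = M(0) + M'(0)·t. Unless the initial velocity has zero mean (∫φ_t(x,0)dx = 0), the solution grows linearly in t (unbounded, though not exponentially); if it does have zero mean, the solution stays bounded and simply oscillates.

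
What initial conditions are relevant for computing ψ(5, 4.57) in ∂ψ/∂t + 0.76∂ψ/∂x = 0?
A single point: x = 1.5268. The characteristic through (5, 4.57) is x - 0.76t = const, so x = 5 - 0.76·4.57 = 1.5268.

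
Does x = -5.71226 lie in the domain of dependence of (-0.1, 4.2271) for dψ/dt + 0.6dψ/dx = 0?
No. Only data at x = -2.63626 affects (-0.1, 4.2271). Advection has one-way propagation along characteristics.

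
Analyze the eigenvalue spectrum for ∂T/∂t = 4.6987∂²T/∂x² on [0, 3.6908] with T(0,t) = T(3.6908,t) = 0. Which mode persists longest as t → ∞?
Eigenvalues: λₙ = 4.6987n²π²/3.6908².
First three modes:
  n=1: λ₁ = 4.6987π²/3.6908² ≈ 3.404
  n=2: λ₂ = 18.7948π²/3.6908² ≈ 13.617 (4× faster decay)
  n=3: λ₃ = 42.2883π²/3.6908² ≈ 30.639 (9× faster decay)
As t → ∞, higher modes decay exponentially faster. The n=1 mode dominates: T ~ c₁ sin(πx/3.6908) e^{-λ₁t}.
Decay rate: λ₁ = 4.6987π²/3.6908² ≈ 3.404.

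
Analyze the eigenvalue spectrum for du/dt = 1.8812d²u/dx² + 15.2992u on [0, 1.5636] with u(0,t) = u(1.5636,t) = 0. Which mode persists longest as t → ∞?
Eigenvalues: λₙ = 1.8812n²π²/1.5636² - 15.2992.
First three modes:
  n=1: λ₁ = 1.8812π²/1.5636² - 15.2992 ≈ -7.705
  n=2: λ₂ = 7.5248π²/1.5636² - 15.2992 ≈ 15.078
  n=3: λ₃ = 16.9308π²/1.5636² - 15.2992 ≈ 53.049
Since 1.8812π²/1.5636² ≈ 7.594 < 15.2992, λ₁ < 0.
The n=1 mode grows fastest (−λₙ is largest for n=1) → dominates.
Asymptotic: u ~ c₁ sin(πx/1.5636) e^{7.705t} (exponential growth at rate −λ₁ ≈ 7.705).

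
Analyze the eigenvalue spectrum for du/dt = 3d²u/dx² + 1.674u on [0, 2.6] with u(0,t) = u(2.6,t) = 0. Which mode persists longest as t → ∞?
Eigenvalues: λₙ = 3n²π²/2.6² - 1.674.
First three modes:
  n=1: λ₁ = 3π²/2.6² - 1.674 ≈ 2.706
  n=2: λ₂ = 12π²/2.6² - 1.674 ≈ 15.846
  n=3: λ₃ = 27π²/2.6² - 1.674 ≈ 37.746
Since 3π²/2.6² ≈ 4.38 > 1.674, all λₙ > 0.
The n=1 mode decays slowest → dominates as t → ∞.
Asymptotic: u ~ c₁ sin(πx/2.6) e^{-λ₁t} with decay rate λ₁ ≈ 2.706.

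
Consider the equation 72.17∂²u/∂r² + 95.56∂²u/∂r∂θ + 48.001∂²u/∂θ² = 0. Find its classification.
Elliptic. (A = 72.17, B = 95.56, C = 48.001 gives B² - 4AC = -4725.21508.)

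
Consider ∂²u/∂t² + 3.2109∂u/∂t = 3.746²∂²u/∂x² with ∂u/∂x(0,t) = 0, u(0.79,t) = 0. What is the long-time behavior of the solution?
As t → ∞, u → 0. Damping (γ=3.2109) dissipates energy; oscillations decay exponentially.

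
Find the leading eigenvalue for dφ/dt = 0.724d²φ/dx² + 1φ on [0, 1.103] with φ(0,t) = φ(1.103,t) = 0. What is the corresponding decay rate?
Eigenvalues: λₙ = 0.724n²π²/1.103² - 1.
First three modes:
  n=1: λ₁ = 0.724π²/1.103² - 1 ≈ 4.873
  n=2: λ₂ = 2.896π²/1.103² - 1 ≈ 22.493
  n=3: λ₃ = 6.516π²/1.103² - 1 ≈ 51.86
Since 0.724π²/1.103² ≈ 5.873 > 1, all λₙ > 0.
The n=1 mode decays slowest → dominates as t → ∞.
Asymptotic: φ ~ c₁ sin(πx/1.103) e^{-λ₁t} with decay rate λ₁ ≈ 4.873.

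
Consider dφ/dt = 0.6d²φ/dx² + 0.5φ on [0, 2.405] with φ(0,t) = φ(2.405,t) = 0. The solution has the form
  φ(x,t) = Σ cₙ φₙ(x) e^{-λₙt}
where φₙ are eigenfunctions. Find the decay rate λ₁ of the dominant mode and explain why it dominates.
Eigenvalues: λₙ = 0.6n²π²/2.405² - 0.5.
First three modes:
  n=1: λ₁ = 0.6π²/2.405² - 0.5 ≈ 0.524
  n=2: λ₂ = 2.4π²/2.405² - 0.5 ≈ 3.595
  n=3: λ₃ = 5.4π²/2.405² - 0.5 ≈ 8.714
Since 0.6π²/2.405² ≈ 1.024 > 0.5, all λₙ > 0.
The n=1 mode decays slowest → dominates as t → ∞.
Asymptotic: φ ~ c₁ sin(πx/2.405) e^{-λ₁t} with decay rate λ₁ ≈ 0.524.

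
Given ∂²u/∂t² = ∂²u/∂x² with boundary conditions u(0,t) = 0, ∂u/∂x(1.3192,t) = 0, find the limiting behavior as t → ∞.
u oscillates (no decay). Energy is conserved; the solution oscillates indefinitely as standing waves.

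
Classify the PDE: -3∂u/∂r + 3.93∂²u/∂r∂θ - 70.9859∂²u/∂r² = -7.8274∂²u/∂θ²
Rewriting in standard form: -70.9859∂²u/∂r² + 3.93∂²u/∂r∂θ + 7.8274∂²u/∂θ² - 3∂u/∂r = 0. A = -70.9859, B = 3.93, C = 7.8274. Discriminant B² - 4AC = 2237.98503464. Since 2237.98503464 > 0, hyperbolic.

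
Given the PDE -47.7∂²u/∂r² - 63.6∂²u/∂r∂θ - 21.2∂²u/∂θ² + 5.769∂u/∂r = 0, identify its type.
The second-order coefficients are A = -47.7, B = -63.6, C = -21.2. Since B² - 4AC = 0 = 0, this is a parabolic PDE.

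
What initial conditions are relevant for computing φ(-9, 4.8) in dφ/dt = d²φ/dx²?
The entire real line. The heat equation has infinite propagation speed: any initial disturbance instantly affects all points (though exponentially small far away).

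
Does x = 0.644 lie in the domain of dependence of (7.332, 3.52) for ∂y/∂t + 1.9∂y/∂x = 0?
Yes. The characteristic through (7.332, 3.52) passes through x = 0.644.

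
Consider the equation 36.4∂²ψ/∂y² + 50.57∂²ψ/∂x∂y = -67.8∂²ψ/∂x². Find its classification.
Rewriting in standard form: 67.8∂²ψ/∂x² + 50.57∂²ψ/∂x∂y + 36.4∂²ψ/∂y² = 0. Elliptic. (A = 67.8, B = 50.57, C = 36.4 gives B² - 4AC = -7314.3551.)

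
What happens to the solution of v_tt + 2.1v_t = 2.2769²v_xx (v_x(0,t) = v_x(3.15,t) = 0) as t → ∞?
v → constant (steady state). Damping (γ=2.1) dissipates the nonconstant modes; with Neumann BCs the spatial average obeys M''+γM'=0 and tends to a finite limit.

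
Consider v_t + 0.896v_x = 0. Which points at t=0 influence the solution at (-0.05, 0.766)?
A single point: x = -0.736336. The characteristic through (-0.05, 0.766) is x - 0.896t = const, so x = -0.05 - 0.896·0.766 = -0.736336.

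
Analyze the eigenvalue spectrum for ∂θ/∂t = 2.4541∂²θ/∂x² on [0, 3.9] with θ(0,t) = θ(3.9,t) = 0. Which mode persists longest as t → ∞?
Eigenvalues: λₙ = 2.4541n²π²/3.9².
First three modes:
  n=1: λ₁ = 2.4541π²/3.9² ≈ 1.592
  n=2: λ₂ = 9.8164π²/3.9² ≈ 6.37 (4× faster decay)
  n=3: λ₃ = 22.0869π²/3.9² ≈ 14.332 (9× faster decay)
As t → ∞, higher modes decay exponentially faster. The n=1 mode dominates: θ ~ c₁ sin(πx/3.9) e^{-λ₁t}.
Decay rate: λ₁ = 2.4541π²/3.9² ≈ 1.592.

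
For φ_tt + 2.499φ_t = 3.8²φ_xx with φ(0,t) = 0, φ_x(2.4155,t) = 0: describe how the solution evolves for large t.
φ → 0. Damping (γ=2.499) dissipates energy; oscillations decay exponentially.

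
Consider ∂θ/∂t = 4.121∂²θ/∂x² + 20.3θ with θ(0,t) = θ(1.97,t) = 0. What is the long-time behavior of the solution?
As t → ∞, θ grows unboundedly. Reaction dominates diffusion (r=20.3 > κπ²/L²≈10.48); solution grows exponentially.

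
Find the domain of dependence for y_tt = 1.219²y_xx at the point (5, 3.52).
Domain of dependence: [0.70912, 9.29088]. Signals travel at speed 1.219, so data within |x - 5| ≤ 1.219·3.52 = 4.29088 can reach the point.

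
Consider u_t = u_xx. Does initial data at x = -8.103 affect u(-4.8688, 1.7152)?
Yes, for any finite x. The heat equation has infinite propagation speed, so all initial data affects all points at any t > 0.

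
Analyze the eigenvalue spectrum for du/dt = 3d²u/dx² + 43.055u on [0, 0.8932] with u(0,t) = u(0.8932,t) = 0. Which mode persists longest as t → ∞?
Eigenvalues: λₙ = 3n²π²/0.8932² - 43.055.
First three modes:
  n=1: λ₁ = 3π²/0.8932² - 43.055 ≈ -5.942
  n=2: λ₂ = 12π²/0.8932² - 43.055 ≈ 105.396
  n=3: λ₃ = 27π²/0.8932² - 43.055 ≈ 290.96
Since 3π²/0.8932² ≈ 37.113 < 43.055, λ₁ < 0.
The n=1 mode grows fastest (−λₙ is largest for n=1) → dominates.
Asymptotic: u ~ c₁ sin(πx/0.8932) e^{5.942t} (exponential growth at rate −λ₁ ≈ 5.942).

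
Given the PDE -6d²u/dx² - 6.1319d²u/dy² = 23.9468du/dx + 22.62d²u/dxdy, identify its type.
Rewriting in standard form: -6d²u/dx² - 22.62d²u/dxdy - 6.1319d²u/dy² - 23.9468du/dx = 0. The second-order coefficients are A = -6, B = -22.62, C = -6.1319. Since B² - 4AC = 364.4988 > 0, this is a hyperbolic PDE.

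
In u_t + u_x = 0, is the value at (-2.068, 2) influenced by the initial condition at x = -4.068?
Yes. The characteristic through (-2.068, 2) passes through x = -4.068.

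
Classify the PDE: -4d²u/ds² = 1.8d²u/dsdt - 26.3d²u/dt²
Rewriting in standard form: -4d²u/ds² - 1.8d²u/dsdt + 26.3d²u/dt² = 0. A = -4, B = -1.8, C = 26.3. Discriminant B² - 4AC = 424.04. Since 424.04 > 0, hyperbolic.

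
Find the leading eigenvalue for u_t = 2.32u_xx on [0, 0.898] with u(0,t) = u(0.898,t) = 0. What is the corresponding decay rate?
Eigenvalues: λₙ = 2.32n²π²/0.898².
First three modes:
  n=1: λ₁ = 2.32π²/0.898² ≈ 28.395
  n=2: λ₂ = 9.28π²/0.898² ≈ 113.578 (4× faster decay)
  n=3: λ₃ = 20.88π²/0.898² ≈ 255.551 (9× faster decay)
As t → ∞, higher modes decay exponentially faster. The n=1 mode dominates: u ~ c₁ sin(πx/0.898) e^{-λ₁t}.
Decay rate: λ₁ = 2.32π²/0.898² ≈ 28.395.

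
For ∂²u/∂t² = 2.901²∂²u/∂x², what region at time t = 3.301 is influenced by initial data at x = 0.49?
Domain of influence: [-9.086201, 10.066201]. Data at x = 0.49 spreads outward at speed 2.901.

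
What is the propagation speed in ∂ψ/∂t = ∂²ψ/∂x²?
Infinite. The heat equation is parabolic, not hyperbolic, so disturbances propagate instantly.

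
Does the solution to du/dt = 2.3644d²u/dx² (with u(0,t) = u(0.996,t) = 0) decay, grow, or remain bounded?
u → 0. Heat diffuses out through both boundaries.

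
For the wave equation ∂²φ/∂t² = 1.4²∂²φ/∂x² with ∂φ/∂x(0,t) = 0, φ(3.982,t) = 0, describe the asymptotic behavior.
φ oscillates (no decay). Energy is conserved; the solution oscillates indefinitely as standing waves.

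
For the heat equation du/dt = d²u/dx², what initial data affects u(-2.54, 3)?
The entire real line. The heat equation has infinite propagation speed: any initial disturbance instantly affects all points (though exponentially small far away).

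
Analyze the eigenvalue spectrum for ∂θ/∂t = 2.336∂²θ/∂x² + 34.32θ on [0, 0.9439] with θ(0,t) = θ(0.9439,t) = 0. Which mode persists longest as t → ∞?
Eigenvalues: λₙ = 2.336n²π²/0.9439² - 34.32.
First three modes:
  n=1: λ₁ = 2.336π²/0.9439² - 34.32 ≈ -8.443
  n=2: λ₂ = 9.344π²/0.9439² - 34.32 ≈ 69.19
  n=3: λ₃ = 21.024π²/0.9439² - 34.32 ≈ 198.577
Since 2.336π²/0.9439² ≈ 25.877 < 34.32, λ₁ < 0.
The n=1 mode grows fastest (−λₙ is largest for n=1) → dominates.
Asymptotic: θ ~ c₁ sin(πx/0.9439) e^{8.443t} (exponential growth at rate −λ₁ ≈ 8.443).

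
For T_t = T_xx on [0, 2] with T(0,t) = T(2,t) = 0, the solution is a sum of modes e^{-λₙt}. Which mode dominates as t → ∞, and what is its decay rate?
Eigenvalues: λₙ = n²π²/2².
First three modes:
  n=1: λ₁ = π²/2² ≈ 2.467
  n=2: λ₂ = 4π²/2² ≈ 9.87 (4× faster decay)
  n=3: λ₃ = 9π²/2² ≈ 22.207 (9× faster decay)
As t → ∞, higher modes decay exponentially faster. The n=1 mode dominates: T ~ c₁ sin(πx/2) e^{-λ₁t}.
Decay rate: λ₁ = π²/2² ≈ 2.467.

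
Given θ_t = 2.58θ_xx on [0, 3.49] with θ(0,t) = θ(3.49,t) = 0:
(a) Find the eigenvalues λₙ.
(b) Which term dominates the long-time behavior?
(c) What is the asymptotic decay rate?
Eigenvalues: λₙ = 2.58n²π²/3.49².
First three modes:
  n=1: λ₁ = 2.58π²/3.49² ≈ 2.091
  n=2: λ₂ = 10.32π²/3.49² ≈ 8.362 (4× faster decay)
  n=3: λ₃ = 23.22π²/3.49² ≈ 18.815 (9× faster decay)
As t → ∞, higher modes decay exponentially faster. The n=1 mode dominates: θ ~ c₁ sin(πx/3.49) e^{-λ₁t}.
Decay rate: λ₁ = 2.58π²/3.49² ≈ 2.091.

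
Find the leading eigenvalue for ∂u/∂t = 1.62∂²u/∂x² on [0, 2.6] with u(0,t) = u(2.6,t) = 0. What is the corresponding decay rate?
Eigenvalues: λₙ = 1.62n²π²/2.6².
First three modes:
  n=1: λ₁ = 1.62π²/2.6² ≈ 2.365
  n=2: λ₂ = 6.48π²/2.6² ≈ 9.461 (4× faster decay)
  n=3: λ₃ = 14.58π²/2.6² ≈ 21.287 (9× faster decay)
As t → ∞, higher modes decay exponentially faster. The n=1 mode dominates: u ~ c₁ sin(πx/2.6) e^{-λ₁t}.
Decay rate: λ₁ = 1.62π²/2.6² ≈ 2.365.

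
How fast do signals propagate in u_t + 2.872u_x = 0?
Speed = 2.872. Information travels along x - 2.872t = const (rightward).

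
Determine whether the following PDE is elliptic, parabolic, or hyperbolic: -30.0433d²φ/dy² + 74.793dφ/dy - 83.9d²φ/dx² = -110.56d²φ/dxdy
Rewriting in standard form: -83.9d²φ/dx² + 110.56d²φ/dxdy - 30.0433d²φ/dy² + 74.793dφ/dy = 0. Coefficients: A = -83.9, B = 110.56, C = -30.0433. B² - 4AC = 2140.98212, which is positive, so the equation is hyperbolic.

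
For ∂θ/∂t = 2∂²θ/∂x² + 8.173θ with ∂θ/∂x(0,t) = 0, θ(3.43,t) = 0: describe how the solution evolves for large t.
θ grows unboundedly. Reaction dominates diffusion (r=8.173 > κπ²/(4L²)≈0.42); solution grows exponentially.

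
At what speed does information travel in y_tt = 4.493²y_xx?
Speed = 4.493. Information travels along characteristics x = x₀ ± 4.493t.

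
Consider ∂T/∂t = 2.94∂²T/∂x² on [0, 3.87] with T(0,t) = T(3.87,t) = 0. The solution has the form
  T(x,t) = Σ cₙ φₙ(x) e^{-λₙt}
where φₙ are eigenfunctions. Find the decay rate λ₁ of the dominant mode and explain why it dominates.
Eigenvalues: λₙ = 2.94n²π²/3.87².
First three modes:
  n=1: λ₁ = 2.94π²/3.87² ≈ 1.937
  n=2: λ₂ = 11.76π²/3.87² ≈ 7.75 (4× faster decay)
  n=3: λ₃ = 26.46π²/3.87² ≈ 17.437 (9× faster decay)
As t → ∞, higher modes decay exponentially faster. The n=1 mode dominates: T ~ c₁ sin(πx/3.87) e^{-λ₁t}.
Decay rate: λ₁ = 2.94π²/3.87² ≈ 1.937.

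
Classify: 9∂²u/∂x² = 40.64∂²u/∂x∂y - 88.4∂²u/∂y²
Rewriting in standard form: 9∂²u/∂x² - 40.64∂²u/∂x∂y + 88.4∂²u/∂y² = 0. Elliptic (discriminant = -1530.7904).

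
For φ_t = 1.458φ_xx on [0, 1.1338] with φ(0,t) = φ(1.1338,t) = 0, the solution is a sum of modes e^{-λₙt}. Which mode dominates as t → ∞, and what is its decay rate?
Eigenvalues: λₙ = 1.458n²π²/1.1338².
First three modes:
  n=1: λ₁ = 1.458π²/1.1338² ≈ 11.194
  n=2: λ₂ = 5.832π²/1.1338² ≈ 44.776 (4× faster decay)
  n=3: λ₃ = 13.122π²/1.1338² ≈ 100.746 (9× faster decay)
As t → ∞, higher modes decay exponentially faster. The n=1 mode dominates: φ ~ c₁ sin(πx/1.1338) e^{-λ₁t}.
Decay rate: λ₁ = 1.458π²/1.1338² ≈ 11.194.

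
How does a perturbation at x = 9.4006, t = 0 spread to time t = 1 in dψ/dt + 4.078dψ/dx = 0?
At x = 13.4786. The characteristic carries data from (9.4006, 0) to (13.4786, 1).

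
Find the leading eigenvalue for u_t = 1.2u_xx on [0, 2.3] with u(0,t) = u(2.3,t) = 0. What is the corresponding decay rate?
Eigenvalues: λₙ = 1.2n²π²/2.3².
First three modes:
  n=1: λ₁ = 1.2π²/2.3² ≈ 2.239
  n=2: λ₂ = 4.8π²/2.3² ≈ 8.955 (4× faster decay)
  n=3: λ₃ = 10.8π²/2.3² ≈ 20.15 (9× faster decay)
As t → ∞, higher modes decay exponentially faster. The n=1 mode dominates: u ~ c₁ sin(πx/2.3) e^{-λ₁t}.
Decay rate: λ₁ = 1.2π²/2.3² ≈ 2.239.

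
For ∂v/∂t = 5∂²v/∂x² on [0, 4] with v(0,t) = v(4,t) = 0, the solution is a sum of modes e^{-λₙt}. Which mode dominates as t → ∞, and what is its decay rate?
Eigenvalues: λₙ = 5n²π²/4².
First three modes:
  n=1: λ₁ = 5π²/4² ≈ 3.084
  n=2: λ₂ = 20π²/4² ≈ 12.337 (4× faster decay)
  n=3: λ₃ = 45π²/4² ≈ 27.758 (9× faster decay)
As t → ∞, higher modes decay exponentially faster. The n=1 mode dominates: v ~ c₁ sin(πx/4) e^{-λ₁t}.
Decay rate: λ₁ = 5π²/4² ≈ 3.084.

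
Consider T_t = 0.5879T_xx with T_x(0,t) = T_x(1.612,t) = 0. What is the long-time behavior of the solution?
As t → ∞, T → constant (steady state). Heat is conserved (no flux at boundaries); solution approaches the spatial average.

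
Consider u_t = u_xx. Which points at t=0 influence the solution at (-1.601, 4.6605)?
The entire real line. The heat equation has infinite propagation speed: any initial disturbance instantly affects all points (though exponentially small far away).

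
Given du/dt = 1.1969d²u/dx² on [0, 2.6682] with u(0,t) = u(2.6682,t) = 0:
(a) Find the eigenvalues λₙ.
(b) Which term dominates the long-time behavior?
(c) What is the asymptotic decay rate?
Eigenvalues: λₙ = 1.1969n²π²/2.6682².
First three modes:
  n=1: λ₁ = 1.1969π²/2.6682² ≈ 1.659
  n=2: λ₂ = 4.7876π²/2.6682² ≈ 6.637 (4× faster decay)
  n=3: λ₃ = 10.7721π²/2.6682² ≈ 14.934 (9× faster decay)
As t → ∞, higher modes decay exponentially faster. The n=1 mode dominates: u ~ c₁ sin(πx/2.6682) e^{-λ₁t}.
Decay rate: λ₁ = 1.1969π²/2.6682² ≈ 1.659.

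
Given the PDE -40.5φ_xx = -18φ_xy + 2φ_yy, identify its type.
Rewriting in standard form: -40.5φ_xx + 18φ_xy - 2φ_yy = 0. The second-order coefficients are A = -40.5, B = 18, C = -2. Since B² - 4AC = 0 = 0, this is a parabolic PDE.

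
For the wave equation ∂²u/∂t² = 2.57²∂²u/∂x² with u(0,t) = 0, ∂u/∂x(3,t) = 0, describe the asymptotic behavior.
u oscillates (no decay). Energy is conserved; the solution oscillates indefinitely as standing waves.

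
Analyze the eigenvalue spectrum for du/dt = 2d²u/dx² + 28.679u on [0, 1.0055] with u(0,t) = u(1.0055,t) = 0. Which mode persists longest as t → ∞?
Eigenvalues: λₙ = 2n²π²/1.0055² - 28.679.
First three modes:
  n=1: λ₁ = 2π²/1.0055² - 28.679 ≈ -9.155
  n=2: λ₂ = 8π²/1.0055² - 28.679 ≈ 49.416
  n=3: λ₃ = 18π²/1.0055² - 28.679 ≈ 147.036
Since 2π²/1.0055² ≈ 19.524 < 28.679, λ₁ < 0.
The n=1 mode grows fastest (−λₙ is largest for n=1) → dominates.
Asymptotic: u ~ c₁ sin(πx/1.0055) e^{9.155t} (exponential growth at rate −λ₁ ≈ 9.155).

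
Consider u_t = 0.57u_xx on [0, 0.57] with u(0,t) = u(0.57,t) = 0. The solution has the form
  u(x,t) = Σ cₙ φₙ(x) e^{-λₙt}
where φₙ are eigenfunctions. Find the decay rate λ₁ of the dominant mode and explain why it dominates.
Eigenvalues: λₙ = 0.57n²π²/0.57².
First three modes:
  n=1: λ₁ = 0.57π²/0.57² ≈ 17.315
  n=2: λ₂ = 2.28π²/0.57² ≈ 69.26 (4× faster decay)
  n=3: λ₃ = 5.13π²/0.57² ≈ 155.836 (9× faster decay)
As t → ∞, higher modes decay exponentially faster. The n=1 mode dominates: u ~ c₁ sin(πx/0.57) e^{-λ₁t}.
Decay rate: λ₁ = 0.57π²/0.57² ≈ 17.315.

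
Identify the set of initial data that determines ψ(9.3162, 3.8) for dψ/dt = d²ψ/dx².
The entire real line. The heat equation has infinite propagation speed: any initial disturbance instantly affects all points (though exponentially small far away).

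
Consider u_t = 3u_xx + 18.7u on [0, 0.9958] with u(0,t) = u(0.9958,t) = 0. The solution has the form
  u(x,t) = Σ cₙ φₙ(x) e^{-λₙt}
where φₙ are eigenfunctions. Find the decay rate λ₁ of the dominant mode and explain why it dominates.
Eigenvalues: λₙ = 3n²π²/0.9958² - 18.7.
First three modes:
  n=1: λ₁ = 3π²/0.9958² - 18.7 ≈ 11.159
  n=2: λ₂ = 12π²/0.9958² - 18.7 ≈ 100.736
  n=3: λ₃ = 27π²/0.9958² - 18.7 ≈ 250.032
Since 3π²/0.9958² ≈ 29.859 > 18.7, all λₙ > 0.
The n=1 mode decays slowest → dominates as t → ∞.
Asymptotic: u ~ c₁ sin(πx/0.9958) e^{-λ₁t} with decay rate λ₁ ≈ 11.159.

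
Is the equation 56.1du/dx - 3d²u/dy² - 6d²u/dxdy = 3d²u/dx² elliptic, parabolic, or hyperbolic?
Rewriting in standard form: -3d²u/dx² - 6d²u/dxdy - 3d²u/dy² + 56.1du/dx = 0. Computing B² - 4AC with A = -3, B = -6, C = -3: discriminant = 0 (zero). Answer: parabolic.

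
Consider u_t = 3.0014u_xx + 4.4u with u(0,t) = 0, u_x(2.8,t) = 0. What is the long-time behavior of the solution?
As t → ∞, u grows unboundedly. Reaction dominates diffusion (r=4.4 > κπ²/(4L²)≈0.94); solution grows exponentially.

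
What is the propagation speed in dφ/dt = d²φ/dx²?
Infinite. The heat equation is parabolic, not hyperbolic, so disturbances propagate instantly.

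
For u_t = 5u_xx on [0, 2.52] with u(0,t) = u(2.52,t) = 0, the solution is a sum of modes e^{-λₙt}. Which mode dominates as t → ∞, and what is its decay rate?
Eigenvalues: λₙ = 5n²π²/2.52².
First three modes:
  n=1: λ₁ = 5π²/2.52² ≈ 7.771
  n=2: λ₂ = 20π²/2.52² ≈ 31.083 (4× faster decay)
  n=3: λ₃ = 45π²/2.52² ≈ 69.938 (9× faster decay)
As t → ∞, higher modes decay exponentially faster. The n=1 mode dominates: u ~ c₁ sin(πx/2.52) e^{-λ₁t}.
Decay rate: λ₁ = 5π²/2.52² ≈ 7.771.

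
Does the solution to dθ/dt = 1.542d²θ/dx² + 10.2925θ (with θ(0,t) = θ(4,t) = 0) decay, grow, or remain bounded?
θ grows unboundedly. Reaction dominates diffusion (r=10.2925 > κπ²/L²≈0.95); solution grows exponentially.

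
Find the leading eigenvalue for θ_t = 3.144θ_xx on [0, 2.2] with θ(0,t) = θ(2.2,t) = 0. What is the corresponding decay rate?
Eigenvalues: λₙ = 3.144n²π²/2.2².
First three modes:
  n=1: λ₁ = 3.144π²/2.2² ≈ 6.411
  n=2: λ₂ = 12.576π²/2.2² ≈ 25.645 (4× faster decay)
  n=3: λ₃ = 28.296π²/2.2² ≈ 57.7 (9× faster decay)
As t → ∞, higher modes decay exponentially faster. The n=1 mode dominates: θ ~ c₁ sin(πx/2.2) e^{-λ₁t}.
Decay rate: λ₁ = 3.144π²/2.2² ≈ 6.411.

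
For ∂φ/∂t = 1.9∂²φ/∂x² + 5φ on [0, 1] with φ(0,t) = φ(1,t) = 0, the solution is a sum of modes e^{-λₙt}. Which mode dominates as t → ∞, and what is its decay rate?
Eigenvalues: λₙ = 1.9n²π²/1² - 5.
First three modes:
  n=1: λ₁ = 1.9π² - 5 ≈ 13.752
  n=2: λ₂ = 7.6π² - 5 ≈ 70.009
  n=3: λ₃ = 17.1π² - 5 ≈ 163.77
Since 1.9π² ≈ 18.752 > 5, all λₙ > 0.
The n=1 mode decays slowest → dominates as t → ∞.
Asymptotic: φ ~ c₁ sin(πx/1) e^{-λ₁t} with decay rate λ₁ ≈ 13.752.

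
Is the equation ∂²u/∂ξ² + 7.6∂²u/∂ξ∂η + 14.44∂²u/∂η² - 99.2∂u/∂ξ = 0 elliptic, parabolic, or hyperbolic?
Computing B² - 4AC with A = 1, B = 7.6, C = 14.44: discriminant = 0 (zero). Answer: parabolic.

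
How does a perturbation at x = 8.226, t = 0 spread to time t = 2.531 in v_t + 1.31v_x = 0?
At x = 11.54161. The characteristic carries data from (8.226, 0) to (11.54161, 2.531).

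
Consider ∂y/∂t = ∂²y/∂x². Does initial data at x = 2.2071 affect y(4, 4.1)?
Yes, for any finite x. The heat equation has infinite propagation speed, so all initial data affects all points at any t > 0.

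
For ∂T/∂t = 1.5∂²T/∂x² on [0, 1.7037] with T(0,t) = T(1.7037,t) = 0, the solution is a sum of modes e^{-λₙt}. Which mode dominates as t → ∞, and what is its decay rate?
Eigenvalues: λₙ = 1.5n²π²/1.7037².
First three modes:
  n=1: λ₁ = 1.5π²/1.7037² ≈ 5.1
  n=2: λ₂ = 6π²/1.7037² ≈ 20.402 (4× faster decay)
  n=3: λ₃ = 13.5π²/1.7037² ≈ 45.904 (9× faster decay)
As t → ∞, higher modes decay exponentially faster. The n=1 mode dominates: T ~ c₁ sin(πx/1.7037) e^{-λ₁t}.
Decay rate: λ₁ = 1.5π²/1.7037² ≈ 5.1.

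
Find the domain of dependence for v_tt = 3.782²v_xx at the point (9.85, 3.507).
Domain of dependence: [-3.413474, 23.113474]. Signals travel at speed 3.782, so data within |x - 9.85| ≤ 3.782·3.507 = 13.263474 can reach the point.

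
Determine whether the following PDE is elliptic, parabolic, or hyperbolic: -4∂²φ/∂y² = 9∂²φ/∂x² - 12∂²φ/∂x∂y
Rewriting in standard form: -9∂²φ/∂x² + 12∂²φ/∂x∂y - 4∂²φ/∂y² = 0. Coefficients: A = -9, B = 12, C = -4. B² - 4AC = 0, which is zero, so the equation is parabolic.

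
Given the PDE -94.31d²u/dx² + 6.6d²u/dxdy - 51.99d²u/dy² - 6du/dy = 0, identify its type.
The second-order coefficients are A = -94.31, B = 6.6, C = -51.99. Since B² - 4AC = -19569.1476 < 0, this is an elliptic PDE.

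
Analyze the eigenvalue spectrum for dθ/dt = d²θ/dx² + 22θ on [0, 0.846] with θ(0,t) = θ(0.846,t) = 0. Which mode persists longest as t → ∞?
Eigenvalues: λₙ = n²π²/0.846² - 22.
First three modes:
  n=1: λ₁ = π²/0.846² - 22 ≈ -8.21
  n=2: λ₂ = 4π²/0.846² - 22 ≈ 33.159
  n=3: λ₃ = 9π²/0.846² - 22 ≈ 102.109
Since π²/0.846² ≈ 13.79 < 22, λ₁ < 0.
The n=1 mode grows fastest (−λₙ is largest for n=1) → dominates.
Asymptotic: θ ~ c₁ sin(πx/0.846) e^{8.21t} (exponential growth at rate −λ₁ ≈ 8.21).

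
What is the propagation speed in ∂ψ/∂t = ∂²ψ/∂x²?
Infinite. The heat equation is parabolic, not hyperbolic, so disturbances propagate instantly.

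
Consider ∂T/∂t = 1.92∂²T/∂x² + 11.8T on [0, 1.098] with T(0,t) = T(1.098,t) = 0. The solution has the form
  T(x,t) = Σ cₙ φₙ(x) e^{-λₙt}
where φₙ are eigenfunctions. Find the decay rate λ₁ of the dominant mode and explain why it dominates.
Eigenvalues: λₙ = 1.92n²π²/1.098² - 11.8.
First three modes:
  n=1: λ₁ = 1.92π²/1.098² - 11.8 ≈ 3.918
  n=2: λ₂ = 7.68π²/1.098² - 11.8 ≈ 51.072
  n=3: λ₃ = 17.28π²/1.098² - 11.8 ≈ 129.662
Since 1.92π²/1.098² ≈ 15.718 > 11.8, all λₙ > 0.
The n=1 mode decays slowest → dominates as t → ∞.
Asymptotic: T ~ c₁ sin(πx/1.098) e^{-λ₁t} with decay rate λ₁ ≈ 3.918.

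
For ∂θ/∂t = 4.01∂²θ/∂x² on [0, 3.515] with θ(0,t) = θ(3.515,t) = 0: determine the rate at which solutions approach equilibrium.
Eigenvalues: λₙ = 4.01n²π²/3.515².
First three modes:
  n=1: λ₁ = 4.01π²/3.515² ≈ 3.203
  n=2: λ₂ = 16.04π²/3.515² ≈ 12.813 (4× faster decay)
  n=3: λ₃ = 36.09π²/3.515² ≈ 28.829 (9× faster decay)
As t → ∞, higher modes decay exponentially faster. The n=1 mode dominates: θ ~ c₁ sin(πx/3.515) e^{-λ₁t}.
Decay rate: λ₁ = 4.01π²/3.515² ≈ 3.203.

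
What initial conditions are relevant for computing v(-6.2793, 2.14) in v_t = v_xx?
The entire real line. The heat equation has infinite propagation speed: any initial disturbance instantly affects all points (though exponentially small far away).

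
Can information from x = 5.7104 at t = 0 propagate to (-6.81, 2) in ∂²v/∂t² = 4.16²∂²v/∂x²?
No. The domain of dependence is [-15.13, 1.51], and 5.7104 is outside this interval.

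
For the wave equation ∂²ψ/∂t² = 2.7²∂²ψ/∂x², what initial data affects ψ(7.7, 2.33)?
Domain of dependence: [1.409, 13.991]. Signals travel at speed 2.7, so data within |x - 7.7| ≤ 2.7·2.33 = 6.291 can reach the point.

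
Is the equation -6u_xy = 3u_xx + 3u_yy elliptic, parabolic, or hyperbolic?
Rewriting in standard form: -3u_xx - 6u_xy - 3u_yy = 0. Computing B² - 4AC with A = -3, B = -6, C = -3: discriminant = 0 (zero). Answer: parabolic.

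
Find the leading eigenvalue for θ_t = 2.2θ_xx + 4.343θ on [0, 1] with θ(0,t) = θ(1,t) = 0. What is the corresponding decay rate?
Eigenvalues: λₙ = 2.2n²π²/1² - 4.343.
First three modes:
  n=1: λ₁ = 2.2π² - 4.343 ≈ 17.37
  n=2: λ₂ = 8.8π² - 4.343 ≈ 82.51
  n=3: λ₃ = 19.8π² - 4.343 ≈ 191.075
Since 2.2π² ≈ 21.713 > 4.343, all λₙ > 0.
The n=1 mode decays slowest → dominates as t → ∞.
Asymptotic: θ ~ c₁ sin(πx/1) e^{-λ₁t} with decay rate λ₁ ≈ 17.37.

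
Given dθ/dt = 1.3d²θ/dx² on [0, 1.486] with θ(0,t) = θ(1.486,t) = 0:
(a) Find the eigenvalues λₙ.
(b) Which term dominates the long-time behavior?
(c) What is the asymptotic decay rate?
Eigenvalues: λₙ = 1.3n²π²/1.486².
First three modes:
  n=1: λ₁ = 1.3π²/1.486² ≈ 5.81
  n=2: λ₂ = 5.2π²/1.486² ≈ 23.242 (4× faster decay)
  n=3: λ₃ = 11.7π²/1.486² ≈ 52.294 (9× faster decay)
As t → ∞, higher modes decay exponentially faster. The n=1 mode dominates: θ ~ c₁ sin(πx/1.486) e^{-λ₁t}.
Decay rate: λ₁ = 1.3π²/1.486² ≈ 5.81.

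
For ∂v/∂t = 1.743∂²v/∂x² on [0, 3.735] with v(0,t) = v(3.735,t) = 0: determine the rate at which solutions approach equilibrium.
Eigenvalues: λₙ = 1.743n²π²/3.735².
First three modes:
  n=1: λ₁ = 1.743π²/3.735² ≈ 1.233
  n=2: λ₂ = 6.972π²/3.735² ≈ 4.933 (4× faster decay)
  n=3: λ₃ = 15.687π²/3.735² ≈ 11.098 (9× faster decay)
As t → ∞, higher modes decay exponentially faster. The n=1 mode dominates: v ~ c₁ sin(πx/3.735) e^{-λ₁t}.
Decay rate: λ₁ = 1.743π²/3.735² ≈ 1.233.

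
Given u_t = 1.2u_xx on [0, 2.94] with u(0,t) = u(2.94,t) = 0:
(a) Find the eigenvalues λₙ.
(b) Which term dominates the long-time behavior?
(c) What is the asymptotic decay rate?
Eigenvalues: λₙ = 1.2n²π²/2.94².
First three modes:
  n=1: λ₁ = 1.2π²/2.94² ≈ 1.37
  n=2: λ₂ = 4.8π²/2.94² ≈ 5.481 (4× faster decay)
  n=3: λ₃ = 10.8π²/2.94² ≈ 12.332 (9× faster decay)
As t → ∞, higher modes decay exponentially faster. The n=1 mode dominates: u ~ c₁ sin(πx/2.94) e^{-λ₁t}.
Decay rate: λ₁ = 1.2π²/2.94² ≈ 1.37.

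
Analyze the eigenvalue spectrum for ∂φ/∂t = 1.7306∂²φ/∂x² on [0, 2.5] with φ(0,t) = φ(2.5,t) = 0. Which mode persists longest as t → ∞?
Eigenvalues: λₙ = 1.7306n²π²/2.5².
First three modes:
  n=1: λ₁ = 1.7306π²/2.5² ≈ 2.733
  n=2: λ₂ = 6.9224π²/2.5² ≈ 10.931 (4× faster decay)
  n=3: λ₃ = 15.5754π²/2.5² ≈ 24.596 (9× faster decay)
As t → ∞, higher modes decay exponentially faster. The n=1 mode dominates: φ ~ c₁ sin(πx/2.5) e^{-λ₁t}.
Decay rate: λ₁ = 1.7306π²/2.5² ≈ 2.733.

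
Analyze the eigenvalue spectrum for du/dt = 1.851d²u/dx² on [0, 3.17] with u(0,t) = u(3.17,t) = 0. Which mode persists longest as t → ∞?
Eigenvalues: λₙ = 1.851n²π²/3.17².
First three modes:
  n=1: λ₁ = 1.851π²/3.17² ≈ 1.818
  n=2: λ₂ = 7.404π²/3.17² ≈ 7.272 (4× faster decay)
  n=3: λ₃ = 16.659π²/3.17² ≈ 16.362 (9× faster decay)
As t → ∞, higher modes decay exponentially faster. The n=1 mode dominates: u ~ c₁ sin(πx/3.17) e^{-λ₁t}.
Decay rate: λ₁ = 1.851π²/3.17² ≈ 1.818.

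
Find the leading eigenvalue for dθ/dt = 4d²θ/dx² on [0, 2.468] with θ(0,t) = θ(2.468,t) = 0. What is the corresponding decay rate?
Eigenvalues: λₙ = 4n²π²/2.468².
First three modes:
  n=1: λ₁ = 4π²/2.468² ≈ 6.481
  n=2: λ₂ = 16π²/2.468² ≈ 25.926 (4× faster decay)
  n=3: λ₃ = 36π²/2.468² ≈ 58.333 (9× faster decay)
As t → ∞, higher modes decay exponentially faster. The n=1 mode dominates: θ ~ c₁ sin(πx/2.468) e^{-λ₁t}.
Decay rate: λ₁ = 4π²/2.468² ≈ 6.481.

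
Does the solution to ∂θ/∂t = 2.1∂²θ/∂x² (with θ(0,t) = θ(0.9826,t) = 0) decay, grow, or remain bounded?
θ → 0. Heat diffuses out through both boundaries.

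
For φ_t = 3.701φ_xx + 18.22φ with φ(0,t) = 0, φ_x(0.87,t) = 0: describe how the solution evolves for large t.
φ grows unboundedly. Reaction dominates diffusion (r=18.22 > κπ²/(4L²)≈12.06); solution grows exponentially.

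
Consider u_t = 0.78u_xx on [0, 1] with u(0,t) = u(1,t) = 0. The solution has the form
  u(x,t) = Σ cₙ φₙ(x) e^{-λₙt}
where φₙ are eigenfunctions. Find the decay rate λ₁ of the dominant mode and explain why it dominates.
Eigenvalues: λₙ = 0.78n²π².
First three modes:
  n=1: λ₁ = 0.78π² ≈ 7.698
  n=2: λ₂ = 3.12π² ≈ 30.793 (4× faster decay)
  n=3: λ₃ = 7.02π² ≈ 69.285 (9× faster decay)
As t → ∞, higher modes decay exponentially faster. The n=1 mode dominates: u ~ c₁ sin(πx) e^{-λ₁t}.
Decay rate: λ₁ = 0.78π² ≈ 7.698.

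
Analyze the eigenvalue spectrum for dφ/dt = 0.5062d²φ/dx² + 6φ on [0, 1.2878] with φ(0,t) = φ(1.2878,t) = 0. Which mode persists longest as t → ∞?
Eigenvalues: λₙ = 0.5062n²π²/1.2878² - 6.
First three modes:
  n=1: λ₁ = 0.5062π²/1.2878² - 6 ≈ -2.988
  n=2: λ₂ = 2.0248π²/1.2878² - 6 ≈ 6.05
  n=3: λ₃ = 4.5558π²/1.2878² - 6 ≈ 21.112
Since 0.5062π²/1.2878² ≈ 3.012 < 6, λ₁ < 0.
The n=1 mode grows fastest (−λₙ is largest for n=1) → dominates.
Asymptotic: φ ~ c₁ sin(πx/1.2878) e^{2.988t} (exponential growth at rate −λ₁ ≈ 2.988).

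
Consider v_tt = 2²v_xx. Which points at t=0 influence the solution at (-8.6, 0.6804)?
Domain of dependence: [-9.9608, -7.2392]. Signals travel at speed 2, so data within |x - -8.6| ≤ 2·0.6804 = 1.3608 can reach the point.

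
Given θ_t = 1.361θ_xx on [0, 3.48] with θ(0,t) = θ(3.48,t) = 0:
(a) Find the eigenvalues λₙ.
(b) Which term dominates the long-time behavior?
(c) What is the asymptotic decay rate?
Eigenvalues: λₙ = 1.361n²π²/3.48².
First three modes:
  n=1: λ₁ = 1.361π²/3.48² ≈ 1.109
  n=2: λ₂ = 5.444π²/3.48² ≈ 4.437 (4× faster decay)
  n=3: λ₃ = 12.249π²/3.48² ≈ 9.983 (9× faster decay)
As t → ∞, higher modes decay exponentially faster. The n=1 mode dominates: θ ~ c₁ sin(πx/3.48) e^{-λ₁t}.
Decay rate: λ₁ = 1.361π²/3.48² ≈ 1.109.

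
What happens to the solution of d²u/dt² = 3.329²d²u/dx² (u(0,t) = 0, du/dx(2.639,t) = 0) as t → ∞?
u oscillates (no decay). Energy is conserved; the solution oscillates indefinitely as standing waves.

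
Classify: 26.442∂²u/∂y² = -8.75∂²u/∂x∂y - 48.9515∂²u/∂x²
Rewriting in standard form: 48.9515∂²u/∂x² + 8.75∂²u/∂x∂y + 26.442∂²u/∂y² = 0. Elliptic (discriminant = -5100.939752).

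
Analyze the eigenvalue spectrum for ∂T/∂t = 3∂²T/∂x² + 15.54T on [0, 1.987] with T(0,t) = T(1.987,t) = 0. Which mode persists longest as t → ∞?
Eigenvalues: λₙ = 3n²π²/1.987² - 15.54.
First three modes:
  n=1: λ₁ = 3π²/1.987² - 15.54 ≈ -8.041
  n=2: λ₂ = 12π²/1.987² - 15.54 ≈ 14.458
  n=3: λ₃ = 27π²/1.987² - 15.54 ≈ 51.954
Since 3π²/1.987² ≈ 7.499 < 15.54, λ₁ < 0.
The n=1 mode grows fastest (−λₙ is largest for n=1) → dominates.
Asymptotic: T ~ c₁ sin(πx/1.987) e^{8.041t} (exponential growth at rate −λ₁ ≈ 8.041).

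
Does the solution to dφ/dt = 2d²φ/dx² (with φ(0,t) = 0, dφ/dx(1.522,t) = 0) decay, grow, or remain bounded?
φ → 0. Heat escapes through the Dirichlet boundary.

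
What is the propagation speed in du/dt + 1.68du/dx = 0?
Speed = 1.68. Information travels along x - 1.68t = const (rightward).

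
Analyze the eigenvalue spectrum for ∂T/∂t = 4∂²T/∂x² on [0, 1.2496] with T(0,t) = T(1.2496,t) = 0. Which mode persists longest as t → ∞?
Eigenvalues: λₙ = 4n²π²/1.2496².
First three modes:
  n=1: λ₁ = 4π²/1.2496² ≈ 25.282
  n=2: λ₂ = 16π²/1.2496² ≈ 101.129 (4× faster decay)
  n=3: λ₃ = 36π²/1.2496² ≈ 227.541 (9× faster decay)
As t → ∞, higher modes decay exponentially faster. The n=1 mode dominates: T ~ c₁ sin(πx/1.2496) e^{-λ₁t}.
Decay rate: λ₁ = 4π²/1.2496² ≈ 25.282.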